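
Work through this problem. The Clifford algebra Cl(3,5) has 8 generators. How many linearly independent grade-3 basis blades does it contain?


Number of grade-k basis blades in Cl(p,q) with n = p + q is C(n, k).
n = 3 + 5 = 8
C(8, 3) = 8! / (3! * 5!)
= 40320 / (6 * 120)
= 56


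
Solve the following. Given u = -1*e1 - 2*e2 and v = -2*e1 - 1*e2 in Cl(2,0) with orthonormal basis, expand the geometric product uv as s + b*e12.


Expand: (-1*e1 - 2*e2)(-2*e1 - 1*e2)
= (-1)*(-2)*e1e1 + (-1)*(-1)*e1e2 + (-2)*(-2)*e2e1 + (-2)*(-1)*e2e2
Using e1^2 = e2^2 = 1, e2e1 = -e1e2:
Scalar part s = (-1)*(-2) + (-2)*(-1) = 2 + 2 = 4
Bivector part b = (-1)*(-1) - (-2)*(-2) = 1 - 4 = -3
uv = 4 - 3*e12


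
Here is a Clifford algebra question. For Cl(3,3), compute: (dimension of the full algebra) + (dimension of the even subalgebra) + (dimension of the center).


n = 3 + 3 = 6
Total dim = 2^6 = 64
Even subalgebra dim = 2^5 = 32
n is even, so center dim = 1
Sum = 64 + 32 + 1 = 97


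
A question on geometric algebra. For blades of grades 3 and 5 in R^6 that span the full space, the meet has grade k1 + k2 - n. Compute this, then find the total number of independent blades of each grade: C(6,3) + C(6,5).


Meet grade = grade(A) + grade(B) - n
= 3 + 5 - 6 = 2
C(6,3) = 20
C(6,5) = 6
dim_A + dim_B = 20 + 6 = 26


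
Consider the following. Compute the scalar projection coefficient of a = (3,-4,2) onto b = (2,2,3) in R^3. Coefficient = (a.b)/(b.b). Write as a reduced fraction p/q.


Projection coefficient = (a . b) / (b . b)
a . b = 3*2 + (-4)*2 + 2*3
= 6 + (-8) + 6 = 4
b . b = 2^2 + 2^2 + 3^2
= 4 + 4 + 9 = 17
Coefficient = 4/17
In lowest terms: 4/17


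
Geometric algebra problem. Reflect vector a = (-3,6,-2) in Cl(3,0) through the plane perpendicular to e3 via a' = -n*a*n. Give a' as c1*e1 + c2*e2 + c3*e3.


Reflection formula: a' = -n*a*n, with n = e3 (unit vector, n^2 = 1).
For reflection through hyperplane perp to e3:
The component along e3 flips sign, others stay.
a = (-3, 6, -2)
a' = (-3, 6, 2)
a' = -3*e1 + 6*e2 + 2*e3


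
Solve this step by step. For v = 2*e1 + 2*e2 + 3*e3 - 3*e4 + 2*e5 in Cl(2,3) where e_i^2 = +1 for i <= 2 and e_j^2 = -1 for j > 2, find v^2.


v^2 = sum of c_i^2 * e_i^2
Positive signature terms (e_i^2 = +1): 2^2 + 2^2 = 8
Negative signature terms (e_j^2 = -1): 3^2 + (-3)^2 + 2^2 = 22
v^2 = 8 - 22 = -14


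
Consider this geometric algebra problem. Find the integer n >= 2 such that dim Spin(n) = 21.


dim Spin(n) = dim so(n) = n(n-1)/2.
Solve n(n-1)/2 = 21, i.e. n^2 - n - 42 = 0.
Discriminant = 1 + 8*21 = 169
n = (1 + sqrt(169))/2 = (1 + 13)/2 = 7


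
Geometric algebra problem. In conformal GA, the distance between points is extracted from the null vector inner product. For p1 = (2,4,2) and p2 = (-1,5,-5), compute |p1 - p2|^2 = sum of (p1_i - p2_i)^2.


p1 - p2 = (3, -1, 7)
|p1 - p2|^2 = 3^2 + (-1)^2 + 7^2
= 9 + 1 + 49
= 59


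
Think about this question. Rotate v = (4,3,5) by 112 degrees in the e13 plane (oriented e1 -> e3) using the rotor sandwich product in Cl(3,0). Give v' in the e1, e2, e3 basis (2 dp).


Rotor R = cos(56deg) - sin(56deg)*e13
Rotation angle theta = 2 * 56 = 112 degrees in the e13 plane (e1 -> e3).
The component perpendicular to the plane (e2) is invariant: v'_2 = v2 = 3.00
cos(112deg) = -0.3746, sin(112deg) = 0.9272
v'_1 = v1*cos(theta) - v3*sin(theta) = 4*(-0.3746) - 5*0.9272 = -6.13
v'_3 = v1*sin(theta) + v3*cos(theta) = 4*0.9272 + 5*(-0.3746) = 1.84
v' = -6.13*e1 + 3.00*e2 + 1.84*e3


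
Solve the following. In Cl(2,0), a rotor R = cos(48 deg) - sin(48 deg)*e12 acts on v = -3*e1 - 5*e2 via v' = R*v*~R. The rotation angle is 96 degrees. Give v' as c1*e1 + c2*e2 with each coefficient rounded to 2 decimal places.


Rotor R = cos(48deg) - sin(48deg)*e12
Rotation angle theta = 2 * 48 = 96 degrees
v' = R*v*~R rotates v by theta.
cos(96deg) = -0.1045, sin(96deg) = 0.9945
v'_1 = -3*cos(96deg) - (-5)*sin(96deg)
= -3*(-0.1045) - (-5)*0.9945
= 5.29
v'_2 = -3*sin(96deg) + (-5)*cos(96deg)
= -3*0.9945 + (-5)*(-0.1045)
= -2.46
v' = 5.29*e1 - 2.46*e2


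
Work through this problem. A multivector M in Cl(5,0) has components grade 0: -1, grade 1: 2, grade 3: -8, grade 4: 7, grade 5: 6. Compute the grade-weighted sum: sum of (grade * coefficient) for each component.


Grade-weighted sum = sum of grade_k * coefficient_k
0*(-1) = 0
1*2 = 2
3*(-8) = -24
4*7 = 28
5*6 = 30
Total = 0 + 2 + (-24) + 28 + 30 = 36


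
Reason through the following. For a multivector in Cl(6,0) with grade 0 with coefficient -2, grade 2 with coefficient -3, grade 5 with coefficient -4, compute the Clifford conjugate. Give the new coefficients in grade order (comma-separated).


Clifford conjugate sign for grade k: (-1)^(k(k+1)/2)
Grade 0: (-1)^(0*1/2) = (-1)^0 = 1, coeff -2 -> -2
Grade 2: (-1)^(2*3/2) = (-1)^3 = -1, coeff -3 -> 3
Grade 5: (-1)^(5*6/2) = (-1)^15 = -1, coeff -4 -> 4
Conjugated coefficients: -2, 3, 4


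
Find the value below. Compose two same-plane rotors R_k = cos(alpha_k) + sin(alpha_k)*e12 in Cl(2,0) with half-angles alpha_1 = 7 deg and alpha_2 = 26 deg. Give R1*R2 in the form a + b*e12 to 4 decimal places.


Same-plane rotors commute and their half-angles add:
R1*R2 = cos(a1 + a2) + sin(a1 + a2)*e12.
a1 + a2 = 7 + 26 = 33 deg
cos(33 deg) = 0.8387
sin(33 deg) = 0.5446
R1*R2 = 0.8387 + 0.5446*e12


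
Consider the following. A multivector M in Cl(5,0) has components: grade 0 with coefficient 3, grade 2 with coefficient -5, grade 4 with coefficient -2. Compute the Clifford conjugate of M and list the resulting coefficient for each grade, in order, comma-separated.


Clifford conjugate sign for grade k: (-1)^(k(k+1)/2)
Grade 0: (-1)^(0*1/2) = (-1)^0 = 1, coeff 3 -> 3
Grade 2: (-1)^(2*3/2) = (-1)^3 = -1, coeff -5 -> 5
Grade 4: (-1)^(4*5/2) = (-1)^10 = 1, coeff -2 -> -2
Conjugated coefficients: 3, 5, -2


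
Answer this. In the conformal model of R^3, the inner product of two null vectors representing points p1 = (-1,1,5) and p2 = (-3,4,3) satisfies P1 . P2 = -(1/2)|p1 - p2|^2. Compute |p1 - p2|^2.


p1 - p2 = (2, -3, 2)
|p1 - p2|^2 = 2^2 + (-3)^2 + 2^2
= 4 + 9 + 4
= 17


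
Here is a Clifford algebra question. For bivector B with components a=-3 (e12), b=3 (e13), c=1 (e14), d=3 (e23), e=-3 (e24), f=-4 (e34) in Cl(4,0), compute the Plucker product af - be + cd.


Plucker relation: af - be + cd
a*f = (-3)*(-4) = 12
b*e = 3*(-3) = -9
c*d = 1*3 = 3
af - be + cd = 12 - (-9) + 3
= 24


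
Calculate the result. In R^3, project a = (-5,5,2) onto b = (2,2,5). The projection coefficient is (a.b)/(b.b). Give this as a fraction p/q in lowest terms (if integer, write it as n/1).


Projection coefficient = (a . b) / (b . b)
a . b = (-5)*2 + 5*2 + 2*5
= -10 + 10 + 10 = 10
b . b = 2^2 + 2^2 + 5^2
= 4 + 4 + 25 = 33
Coefficient = 10/33
In lowest terms: 10/33


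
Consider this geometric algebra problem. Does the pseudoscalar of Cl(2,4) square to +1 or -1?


The pseudoscalar I = e1...e_n (product of all n generators) of Cl(p,q) satisfies I^2 = (-1)^(q + n(n-1)/2).
p = 2, q = 4, n = p + q = 6
n(n-1)/2 = 6 * 5 / 2 = 15
Exponent = q + n(n-1)/2 = 4 + 15 = 19
I^2 = (-1)^19 = -1


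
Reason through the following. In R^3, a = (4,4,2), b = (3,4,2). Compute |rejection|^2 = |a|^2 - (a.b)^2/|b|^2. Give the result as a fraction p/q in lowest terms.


|a|^2 = 4^2 + 4^2 + 2^2 = 36
|b|^2 = 3^2 + 4^2 + 2^2 = 29
a . b = 4*3 + 4*4 + 2*2 = 32
(a.b)^2 = 32^2 = 1024
|rej|^2 = 36 - 1024/29
= (1044 - 1024)/29
= 20/29
In lowest terms: 20/29


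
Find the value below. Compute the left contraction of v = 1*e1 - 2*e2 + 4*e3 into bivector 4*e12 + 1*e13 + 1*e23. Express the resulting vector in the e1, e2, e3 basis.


Left contraction v _| B = <vB>_1 (grade-1 part of the geometric product vB).
Using e1_|e12 = e2, e2_|e12 = -e1, e1_|e13 = e3, e3_|e13 = -e1, e2_|e23 = e3, e3_|e23 = -e2:
e1 coeff: -v2*b12 - v3*b13 = -(-2)*(4) - (4)*(1) = 4
e2 coeff: v1*b12 - v3*b23 = (1)*(4) - (4)*(1) = 0
e3 coeff: v1*b13 + v2*b23 = (1)*(1) + (-2)*(1) = -1
v _| B = 4*e1 + 0*e2 - 1*e3


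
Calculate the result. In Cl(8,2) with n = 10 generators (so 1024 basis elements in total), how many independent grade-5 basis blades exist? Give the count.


Number of grade-k basis blades in Cl(p,q) with n = p + q is C(n, k).
n = 8 + 2 = 10
C(10, 5) = 10! / (5! * 5!)
= 3628800 / (120 * 120)
= 252


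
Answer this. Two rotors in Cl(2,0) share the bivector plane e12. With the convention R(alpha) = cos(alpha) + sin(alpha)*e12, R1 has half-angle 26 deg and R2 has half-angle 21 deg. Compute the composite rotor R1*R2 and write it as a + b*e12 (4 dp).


Same-plane rotors commute and their half-angles add:
R1*R2 = cos(a1 + a2) + sin(a1 + a2)*e12.
a1 + a2 = 26 + 21 = 47 deg
cos(47 deg) = 0.6820
sin(47 deg) = 0.7314
R1*R2 = 0.6820 + 0.7314*e12


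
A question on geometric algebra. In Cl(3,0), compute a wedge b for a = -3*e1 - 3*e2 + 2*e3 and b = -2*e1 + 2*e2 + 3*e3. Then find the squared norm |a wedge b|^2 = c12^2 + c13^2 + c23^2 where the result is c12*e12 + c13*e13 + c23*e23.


a wedge b = (a1*b2 - a2*b1)*e12 + (a1*b3 - a3*b1)*e13 + (a2*b3 - a3*b2)*e23
e12 coeff: (-3)*2 - (-3)*(-2) = -6 - 6 = -12
e13 coeff: (-3)*3 - 2*(-2) = -9 - (-4) = -5
e23 coeff: (-3)*3 - 2*2 = -9 - 4 = -13
|a wedge b|^2 = (-12)^2 + (-5)^2 + (-13)^2
= 144 + 25 + 169
= 338


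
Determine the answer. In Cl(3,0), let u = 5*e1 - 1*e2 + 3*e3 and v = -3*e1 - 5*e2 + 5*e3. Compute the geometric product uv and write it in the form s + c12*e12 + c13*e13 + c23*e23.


In Cl(3,0): e_i^2 = 1, e_ie_j = -e_je_i for i != j.
Scalar part = u . v = 5*(-3) + (-1)*(-5) + 3*5
= -15 + 5 + 15 = 5
e12 coeff = 5*(-5) - (-1)*(-3) = -25 - 3 = -28
e13 coeff = 5*5 - 3*(-3) = 25 - (-9) = 34
e23 coeff = (-1)*5 - 3*(-5) = -5 - (-15) = 10
uv = 5 - 28*e12 + 34*e13 + 10*e23


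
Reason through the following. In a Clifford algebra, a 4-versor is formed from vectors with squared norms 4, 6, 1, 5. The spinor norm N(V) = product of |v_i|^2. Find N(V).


Spinor norm N(V) = |v1|^2 * |v2|^2 * ... * |v4|^2
= 4 * 6 * 1 * 5
Running product: 4, 24, 24, 120
N(V) = 120


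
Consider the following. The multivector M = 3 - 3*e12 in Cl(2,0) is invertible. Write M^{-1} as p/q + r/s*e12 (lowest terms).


M = 3 - 3*e12, where e12^2 = -1.
Since M commutes with its reverse ~M = a - b*e12, M * ~M = a^2 - b^2*e12^2 = a^2 + b^2.
So M^{-1} = ~M / (a^2 + b^2) = (a - b*e12)/(a^2 + b^2).
a^2 + b^2 = 9 + 9 = 18
Scalar part = 3/18 = 1/6
Bivector coeff = 3/18 = 1/6
M^{-1} = 1/6 + 1/6*e12


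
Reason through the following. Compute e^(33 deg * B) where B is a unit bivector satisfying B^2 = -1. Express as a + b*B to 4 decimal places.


For a unit bivector B with B^2 = -1, the exponential series gives
e^(theta*B) = cos(theta) + sin(theta)*B (the GA analogue of Euler's formula).
theta = 33 degrees = 0.575959 rad
cos(33 deg) = 0.8387
sin(33 deg) = 0.5446
exp(theta*B) = 0.8387 + 0.5446*B


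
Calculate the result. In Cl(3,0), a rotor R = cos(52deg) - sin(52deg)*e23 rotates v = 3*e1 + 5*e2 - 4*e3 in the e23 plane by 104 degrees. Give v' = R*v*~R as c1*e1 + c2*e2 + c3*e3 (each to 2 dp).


Rotor R = cos(52deg) - sin(52deg)*e23
Rotation angle theta = 2 * 52 = 104 degrees in the e23 plane (e2 -> e3).
The component perpendicular to the plane (e1) is invariant: v'_1 = v1 = 3.00
cos(104deg) = -0.2419, sin(104deg) = 0.9703
v'_2 = v2*cos(theta) - v3*sin(theta) = 5*(-0.2419) - (-4)*0.9703 = 2.67
v'_3 = v2*sin(theta) + v3*cos(theta) = 5*0.9703 + (-4)*(-0.2419) = 5.82
v' = 3.00*e1 + 2.67*e2 + 5.82*e3


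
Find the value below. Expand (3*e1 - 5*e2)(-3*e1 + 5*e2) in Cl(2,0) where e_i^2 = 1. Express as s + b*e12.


Expand: (3*e1 - 5*e2)(-3*e1 + 5*e2)
= 3*(-3)*e1e1 + 3*5*e1e2 + (-5)*(-3)*e2e1 + (-5)*5*e2e2
Using e1^2 = e2^2 = 1, e2e1 = -e1e2:
Scalar part s = 3*(-3) + (-5)*5 = -9 + (-25) = -34
Bivector part b = 3*5 - (-5)*(-3) = 15 - 15 = 0
uv = -34 + 0*e12


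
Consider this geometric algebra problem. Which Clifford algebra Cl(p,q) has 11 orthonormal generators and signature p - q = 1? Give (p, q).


We need p + q = 11 and p - q = 1.
Adding: 2p = 11 + 1 = 12, so p = 6.
Then q = 11 - 6 = 5.
(p, q) = (6, 5)


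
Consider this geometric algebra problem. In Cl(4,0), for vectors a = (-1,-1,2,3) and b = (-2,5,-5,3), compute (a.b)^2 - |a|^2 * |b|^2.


a . b = (-1)*(-2) + (-1)*5 + 2*(-5) + 3*3
= 2 + (-5) + (-10) + 9 = -4
|a|^2 = (-1)^2 + (-1)^2 + 2^2 + 3^2 = 15
|b|^2 = (-2)^2 + 5^2 + (-5)^2 + 3^2 = 63
(a.b)^2 = (-4)^2 = 16
|a|^2 * |b|^2 = 15 * 63 = 945
Result = 16 - 945 = -929


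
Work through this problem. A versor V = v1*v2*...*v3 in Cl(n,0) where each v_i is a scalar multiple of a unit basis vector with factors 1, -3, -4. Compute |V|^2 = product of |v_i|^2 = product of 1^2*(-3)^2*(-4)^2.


Each vector v_i has |v_i|^2 = s_i^2
Squared scales: 1^2 = 1, (-3)^2 = 9, (-4)^2 = 16
|V|^2 = 1 * 9 * 16
= 144


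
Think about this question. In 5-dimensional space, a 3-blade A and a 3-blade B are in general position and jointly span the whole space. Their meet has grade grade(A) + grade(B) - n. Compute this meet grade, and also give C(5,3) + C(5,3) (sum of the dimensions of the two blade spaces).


Meet grade = grade(A) + grade(B) - n
= 3 + 3 - 5 = 1
C(5,3) = 10
C(5,3) = 10
dim_A + dim_B = 10 + 10 = 20


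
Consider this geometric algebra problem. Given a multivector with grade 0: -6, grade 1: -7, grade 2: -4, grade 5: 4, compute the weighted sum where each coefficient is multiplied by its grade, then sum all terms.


Grade-weighted sum = sum of grade_k * coefficient_k
0*(-6) = 0
1*(-7) = -7
2*(-4) = -8
5*4 = 20
Total = 0 + (-7) + (-8) + 20 = 5


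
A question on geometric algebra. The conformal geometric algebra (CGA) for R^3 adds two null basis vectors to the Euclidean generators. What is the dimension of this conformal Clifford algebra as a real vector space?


The conformal model of R^3 uses Cl(4,1): the 3 Euclidean generators plus two extra orthogonal generators e+ (e+^2 = +1) and e- (e-^2 = -1), from which the null vectors e0, einf are built.
Number of generators m = 3 + 2 = 5.
dim Cl(p,q) = 2^m = 2^5 = 32


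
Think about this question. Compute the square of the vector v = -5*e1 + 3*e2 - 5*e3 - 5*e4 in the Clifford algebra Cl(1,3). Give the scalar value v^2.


v^2 = sum of c_i^2 * e_i^2
Positive signature terms (e_i^2 = +1): (-5)^2 = 25
Negative signature terms (e_j^2 = -1): 3^2 + (-5)^2 + (-5)^2 = 59
v^2 = 25 - 59 = -34


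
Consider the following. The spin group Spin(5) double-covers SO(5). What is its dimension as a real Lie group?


Spin(n) double-covers SO(n); both have Lie algebra so(n) of dimension n(n-1)/2.
n = 5
n(n-1) = 5 * 4 = 20
dim Spin(5) = 20/2 = 10


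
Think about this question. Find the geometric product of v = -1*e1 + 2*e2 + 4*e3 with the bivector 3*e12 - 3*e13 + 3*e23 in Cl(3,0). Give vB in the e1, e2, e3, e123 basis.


vB has grade-1 (vector) and grade-3 (trivector) parts: vB = (v _| B) + (v ^ B).
Vector part <vB>_1:
  e1: -v2*b12 - v3*b13 = -(2)*(3) - (4)*(-3) = 6
  e2: v1*b12 - v3*b23 = (-1)*(3) - (4)*(3) = -15
  e3: v1*b13 + v2*b23 = (-1)*(-3) + (2)*(3) = 9
Trivector part <vB>_3:
  e123: v1*b23 - v2*b13 + v3*b12 = (-1)*(3) - (2)*(-3) + (4)*(3) = 15
vB = 6*e1 - 15*e2 + 9*e3 + 15*e123


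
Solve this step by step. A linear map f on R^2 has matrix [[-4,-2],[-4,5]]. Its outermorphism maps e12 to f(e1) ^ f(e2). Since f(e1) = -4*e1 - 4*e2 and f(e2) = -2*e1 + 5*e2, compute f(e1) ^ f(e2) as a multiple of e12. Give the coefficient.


The outermorphism of a linear map f sends e1^e2 to f(e1)^f(e2).
f(e1) = -4*e1 - 4*e2
f(e2) = -2*e1 + 5*e2
f(e1) ^ f(e2) = (-4*e1 - 4*e2) ^ (-2*e1 + 5*e2)
= (-4)*5*e12 + (-4)*(-2)*e21
= (-20 - 8)*e12
= -28*e12
Coefficient = -28


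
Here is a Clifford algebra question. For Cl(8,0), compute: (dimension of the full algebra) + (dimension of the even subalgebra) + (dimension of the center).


n = 8 + 0 = 8
Total dim = 2^8 = 256
Even subalgebra dim = 2^7 = 128
n is even, so center dim = 1
Sum = 256 + 128 + 1 = 385


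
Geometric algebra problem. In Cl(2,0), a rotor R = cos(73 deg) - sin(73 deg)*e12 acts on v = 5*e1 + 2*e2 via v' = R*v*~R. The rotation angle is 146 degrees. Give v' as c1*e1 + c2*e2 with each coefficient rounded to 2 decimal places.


Rotor R = cos(73deg) - sin(73deg)*e12
Rotation angle theta = 2 * 73 = 146 degrees
v' = R*v*~R rotates v by theta.
cos(146deg) = -0.8290, sin(146deg) = 0.5592
v'_1 = 5*cos(146deg) - 2*sin(146deg)
= 5*(-0.8290) - 2*0.5592
= -5.26
v'_2 = 5*sin(146deg) + 2*cos(146deg)
= 5*0.5592 + 2*(-0.8290)
= 1.14
v' = -5.26*e1 + 1.14*e2


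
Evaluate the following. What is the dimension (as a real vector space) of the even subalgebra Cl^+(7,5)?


Even subalgebra dimension = 2^(n-1)
n = 7 + 5 = 12
2^(12 - 1) = 2^11 = 2048
Verification: sum of C(12,k) for even k = 1 + 66 + 495 + 924 + 495 + 66 + 1 = 2048
Result = 2048


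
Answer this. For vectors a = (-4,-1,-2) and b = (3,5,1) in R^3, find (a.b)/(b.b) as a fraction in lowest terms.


Projection coefficient = (a . b) / (b . b)
a . b = (-4)*3 + (-1)*5 + (-2)*1
= -12 + (-5) + (-2) = -19
b . b = 3^2 + 5^2 + 1^2
= 9 + 25 + 1 = 35
Coefficient = -19/35
In lowest terms: -19/35


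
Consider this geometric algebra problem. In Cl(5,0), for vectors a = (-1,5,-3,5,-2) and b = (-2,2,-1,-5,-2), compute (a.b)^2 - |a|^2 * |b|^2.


a . b = (-1)*(-2) + 5*2 + (-3)*(-1) + 5*(-5) + (-2)*(-2)
= 2 + 10 + 3 + (-25) + 4 = -6
|a|^2 = (-1)^2 + 5^2 + (-3)^2 + 5^2 + (-2)^2 = 64
|b|^2 = (-2)^2 + 2^2 + (-1)^2 + (-5)^2 + (-2)^2 = 38
(a.b)^2 = (-6)^2 = 36
|a|^2 * |b|^2 = 64 * 38 = 2432
Result = 36 - 2432 = -2396


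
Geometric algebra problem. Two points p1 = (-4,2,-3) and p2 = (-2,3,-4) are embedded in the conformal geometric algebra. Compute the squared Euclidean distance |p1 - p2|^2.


p1 - p2 = (-2, -1, 1)
|p1 - p2|^2 = (-2)^2 + (-1)^2 + 1^2
= 4 + 1 + 1
= 6


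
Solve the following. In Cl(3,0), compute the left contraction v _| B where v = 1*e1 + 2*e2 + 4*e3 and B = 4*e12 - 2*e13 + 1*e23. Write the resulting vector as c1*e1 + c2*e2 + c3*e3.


Left contraction v _| B = <vB>_1 (grade-1 part of the geometric product vB).
Using e1_|e12 = e2, e2_|e12 = -e1, e1_|e13 = e3, e3_|e13 = -e1, e2_|e23 = e3, e3_|e23 = -e2:
e1 coeff: -v2*b12 - v3*b13 = -(2)*(4) - (4)*(-2) = 0
e2 coeff: v1*b12 - v3*b23 = (1)*(4) - (4)*(1) = 0
e3 coeff: v1*b13 + v2*b23 = (1)*(-2) + (2)*(1) = 0
v _| B = 0*e1 + 0*e2 + 0*e3


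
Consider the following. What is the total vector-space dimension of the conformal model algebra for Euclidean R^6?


The conformal model of R^6 uses Cl(7,1): the 6 Euclidean generators plus two extra orthogonal generators e+ (e+^2 = +1) and e- (e-^2 = -1), from which the null vectors e0, einf are built.
Number of generators m = 6 + 2 = 8.
dim Cl(p,q) = 2^m = 2^8 = 256


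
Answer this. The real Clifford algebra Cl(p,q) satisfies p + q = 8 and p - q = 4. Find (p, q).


We need p + q = 8 and p - q = 4.
Adding: 2p = 8 + 4 = 12, so p = 6.
Then q = 8 - 6 = 2.
(p, q) = (6, 2)


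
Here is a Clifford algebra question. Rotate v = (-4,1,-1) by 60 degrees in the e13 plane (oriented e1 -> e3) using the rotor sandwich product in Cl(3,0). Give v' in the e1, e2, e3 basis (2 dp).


Rotor R = cos(30deg) - sin(30deg)*e13
Rotation angle theta = 2 * 30 = 60 degrees in the e13 plane (e1 -> e3).
The component perpendicular to the plane (e2) is invariant: v'_2 = v2 = 1.00
cos(60deg) = 0.5000, sin(60deg) = 0.8660
v'_1 = v1*cos(theta) - v3*sin(theta) = -4*0.5000 - (-1)*0.8660 = -1.13
v'_3 = v1*sin(theta) + v3*cos(theta) = -4*0.8660 + (-1)*0.5000 = -3.96
v' = -1.13*e1 + 1.00*e2 - 3.96*e3


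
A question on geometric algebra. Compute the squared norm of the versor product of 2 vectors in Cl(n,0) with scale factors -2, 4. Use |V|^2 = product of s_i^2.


Each vector v_i has |v_i|^2 = s_i^2
Squared scales: (-2)^2 = 4, 4^2 = 16
|V|^2 = 4 * 16
= 64


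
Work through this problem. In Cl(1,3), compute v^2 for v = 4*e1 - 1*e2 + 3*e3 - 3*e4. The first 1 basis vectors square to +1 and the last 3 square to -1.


v^2 = sum of c_i^2 * e_i^2
Positive signature terms (e_i^2 = +1): 4^2 = 16
Negative signature terms (e_j^2 = -1): (-1)^2 + 3^2 + (-3)^2 = 19
v^2 = 16 - 19 = -3


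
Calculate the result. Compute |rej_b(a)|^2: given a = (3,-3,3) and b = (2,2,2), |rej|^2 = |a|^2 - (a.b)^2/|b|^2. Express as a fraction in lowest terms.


|a|^2 = 3^2 + (-3)^2 + 3^2 = 27
|b|^2 = 2^2 + 2^2 + 2^2 = 12
a . b = 3*2 + (-3)*2 + 3*2 = 6
(a.b)^2 = 6^2 = 36
|rej|^2 = 27 - 36/12
= (324 - 36)/12
= 288/12
In lowest terms: 24/1


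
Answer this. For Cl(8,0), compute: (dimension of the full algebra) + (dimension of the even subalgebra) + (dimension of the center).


n = 8 + 0 = 8
Total dim = 2^8 = 256
Even subalgebra dim = 2^7 = 128
n is even, so center dim = 1
Sum = 256 + 128 + 1 = 385


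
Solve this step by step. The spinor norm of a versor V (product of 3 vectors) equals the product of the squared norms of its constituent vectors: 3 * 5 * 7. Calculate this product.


Spinor norm N(V) = |v1|^2 * |v2|^2 * ... * |v3|^2
= 3 * 5 * 7
Running product: 3, 15, 105
N(V) = 105


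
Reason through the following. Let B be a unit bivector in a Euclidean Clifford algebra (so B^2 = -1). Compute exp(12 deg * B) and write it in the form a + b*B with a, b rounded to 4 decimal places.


For a unit bivector B with B^2 = -1, the exponential series gives
e^(theta*B) = cos(theta) + sin(theta)*B (the GA analogue of Euler's formula).
theta = 12 degrees = 0.20944 rad
cos(12 deg) = 0.9781
sin(12 deg) = 0.2079
exp(theta*B) = 0.9781 + 0.2079*B


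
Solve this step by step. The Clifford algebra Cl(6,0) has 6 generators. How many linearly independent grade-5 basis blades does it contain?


Number of grade-k basis blades in Cl(p,q) with n = p + q is C(n, k).
n = 6 + 0 = 6
C(6, 5) = 6! / (5! * 1!)
= 720 / (120 * 1)
= 6


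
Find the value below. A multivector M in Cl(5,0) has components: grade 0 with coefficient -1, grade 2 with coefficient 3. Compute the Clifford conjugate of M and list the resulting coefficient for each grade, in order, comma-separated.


Clifford conjugate sign for grade k: (-1)^(k(k+1)/2)
Grade 0: (-1)^(0*1/2) = (-1)^0 = 1, coeff -1 -> -1
Grade 2: (-1)^(2*3/2) = (-1)^3 = -1, coeff 3 -> -3
Conjugated coefficients: -1, -3


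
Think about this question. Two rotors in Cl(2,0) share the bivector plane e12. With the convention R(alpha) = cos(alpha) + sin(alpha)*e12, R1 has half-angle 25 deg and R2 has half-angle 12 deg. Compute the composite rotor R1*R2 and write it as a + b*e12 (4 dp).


Same-plane rotors commute and their half-angles add:
R1*R2 = cos(a1 + a2) + sin(a1 + a2)*e12.
a1 + a2 = 25 + 12 = 37 deg
cos(37 deg) = 0.7986
sin(37 deg) = 0.6018
R1*R2 = 0.7986 + 0.6018*e12


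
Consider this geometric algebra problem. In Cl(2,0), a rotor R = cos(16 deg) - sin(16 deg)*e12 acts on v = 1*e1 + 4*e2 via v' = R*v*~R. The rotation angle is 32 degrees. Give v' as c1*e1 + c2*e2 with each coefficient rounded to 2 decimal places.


Rotor R = cos(16deg) - sin(16deg)*e12
Rotation angle theta = 2 * 16 = 32 degrees
v' = R*v*~R rotates v by theta.
cos(32deg) = 0.8480, sin(32deg) = 0.5299
v'_1 = 1*cos(32deg) - 4*sin(32deg)
= 1*0.8480 - 4*0.5299
= -1.27
v'_2 = 1*sin(32deg) + 4*cos(32deg)
= 1*0.5299 + 4*0.8480
= 3.92
v' = -1.27*e1 + 3.92*e2


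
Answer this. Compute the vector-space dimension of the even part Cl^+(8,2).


Even subalgebra dimension = 2^(n-1)
n = 8 + 2 = 10
2^(10 - 1) = 2^9 = 512
Verification: sum of C(10,k) for even k = 1 + 45 + 210 + 210 + 45 + 1 = 512
Result = 512


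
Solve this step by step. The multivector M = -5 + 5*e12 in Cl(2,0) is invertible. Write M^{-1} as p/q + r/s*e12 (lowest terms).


M = -5 + 5*e12, where e12^2 = -1.
Since M commutes with its reverse ~M = a - b*e12, M * ~M = a^2 - b^2*e12^2 = a^2 + b^2.
So M^{-1} = ~M / (a^2 + b^2) = (a - b*e12)/(a^2 + b^2).
a^2 + b^2 = 25 + 25 = 50
Scalar part = -5/50 = -1/10
Bivector coeff = -5/50 = -1/10
M^{-1} = -1/10 - 1/10*e12


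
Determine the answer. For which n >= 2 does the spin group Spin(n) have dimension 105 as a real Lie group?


dim Spin(n) = dim so(n) = n(n-1)/2.
Solve n(n-1)/2 = 105, i.e. n^2 - n - 210 = 0.
Discriminant = 1 + 8*105 = 841
n = (1 + sqrt(841))/2 = (1 + 29)/2 = 15


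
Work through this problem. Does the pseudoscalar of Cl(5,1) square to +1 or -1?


The pseudoscalar I = e1...e_n (product of all n generators) of Cl(p,q) satisfies I^2 = (-1)^(q + n(n-1)/2).
p = 5, q = 1, n = p + q = 6
n(n-1)/2 = 6 * 5 / 2 = 15
Exponent = q + n(n-1)/2 = 1 + 15 = 16
I^2 = (-1)^16 = +1


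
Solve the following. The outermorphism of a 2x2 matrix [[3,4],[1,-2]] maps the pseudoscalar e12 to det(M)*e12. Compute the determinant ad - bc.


The outermorphism of a linear map f sends e1^e2 to f(e1)^f(e2).
f(e1) = 3*e1 + 1*e2
f(e2) = 4*e1 - 2*e2
f(e1) ^ f(e2) = (3*e1 + 1*e2) ^ (4*e1 - 2*e2)
= 3*(-2)*e12 + 1*4*e21
= (-6 - 4)*e12
= -10*e12
Coefficient = -10


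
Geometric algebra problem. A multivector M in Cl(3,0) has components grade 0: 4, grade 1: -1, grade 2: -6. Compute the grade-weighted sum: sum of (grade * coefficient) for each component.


Grade-weighted sum = sum of grade_k * coefficient_k
0*4 = 0
1*(-1) = -1
2*(-6) = -12
Total = 0 + (-1) + (-12) = -13


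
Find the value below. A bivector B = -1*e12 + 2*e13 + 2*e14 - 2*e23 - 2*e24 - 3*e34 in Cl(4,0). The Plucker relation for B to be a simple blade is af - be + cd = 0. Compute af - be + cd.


Plucker relation: af - be + cd
a*f = (-1)*(-3) = 3
b*e = 2*(-2) = -4
c*d = 2*(-2) = -4
af - be + cd = 3 - (-4) + (-4)
= 3


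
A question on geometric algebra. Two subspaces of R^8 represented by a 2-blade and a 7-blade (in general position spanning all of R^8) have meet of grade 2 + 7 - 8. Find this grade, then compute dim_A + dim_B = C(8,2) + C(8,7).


Meet grade = grade(A) + grade(B) - n
= 2 + 7 - 8 = 1
C(8,2) = 28
C(8,7) = 8
dim_A + dim_B = 28 + 8 = 36


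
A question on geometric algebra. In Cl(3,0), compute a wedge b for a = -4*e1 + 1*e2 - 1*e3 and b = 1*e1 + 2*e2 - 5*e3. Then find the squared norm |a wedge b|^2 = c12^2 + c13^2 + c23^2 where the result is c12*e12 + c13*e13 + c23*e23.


a wedge b = (a1*b2 - a2*b1)*e12 + (a1*b3 - a3*b1)*e13 + (a2*b3 - a3*b2)*e23
e12 coeff: (-4)*2 - 1*1 = -8 - 1 = -9
e13 coeff: (-4)*(-5) - (-1)*1 = 20 - (-1) = 21
e23 coeff: 1*(-5) - (-1)*2 = -5 - (-2) = -3
|a wedge b|^2 = (-9)^2 + 21^2 + (-3)^2
= 81 + 441 + 9
= 531


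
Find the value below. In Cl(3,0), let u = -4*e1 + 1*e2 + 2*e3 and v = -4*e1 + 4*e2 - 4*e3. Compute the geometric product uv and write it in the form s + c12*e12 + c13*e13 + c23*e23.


In Cl(3,0): e_i^2 = 1, e_ie_j = -e_je_i for i != j.
Scalar part = u . v = (-4)*(-4) + 1*4 + 2*(-4)
= 16 + 4 + (-8) = 12
e12 coeff = (-4)*4 - 1*(-4) = -16 - (-4) = -12
e13 coeff = (-4)*(-4) - 2*(-4) = 16 - (-8) = 24
e23 coeff = 1*(-4) - 2*4 = -4 - 8 = -12
uv = 12 - 12*e12 + 24*e13 - 12*e23


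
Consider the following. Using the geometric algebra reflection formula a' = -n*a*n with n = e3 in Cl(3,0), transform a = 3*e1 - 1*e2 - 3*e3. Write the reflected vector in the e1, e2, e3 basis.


Reflection formula: a' = -n*a*n, with n = e3 (unit vector, n^2 = 1).
For reflection through hyperplane perp to e3:
The component along e3 flips sign, others stay.
a = (3, -1, -3)
a' = (3, -1, 3)
a' = 3*e1 - 1*e2 + 3*e3


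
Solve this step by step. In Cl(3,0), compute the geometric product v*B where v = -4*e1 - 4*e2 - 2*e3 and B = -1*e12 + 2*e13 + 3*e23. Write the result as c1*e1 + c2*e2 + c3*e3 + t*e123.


vB has grade-1 (vector) and grade-3 (trivector) parts: vB = (v _| B) + (v ^ B).
Vector part <vB>_1:
  e1: -v2*b12 - v3*b13 = -(-4)*(-1) - (-2)*(2) = 0
  e2: v1*b12 - v3*b23 = (-4)*(-1) - (-2)*(3) = 10
  e3: v1*b13 + v2*b23 = (-4)*(2) + (-4)*(3) = -20
Trivector part <vB>_3:
  e123: v1*b23 - v2*b13 + v3*b12 = (-4)*(3) - (-4)*(2) + (-2)*(-1) = -2
vB = 0*e1 + 10*e2 - 20*e3 - 2*e123


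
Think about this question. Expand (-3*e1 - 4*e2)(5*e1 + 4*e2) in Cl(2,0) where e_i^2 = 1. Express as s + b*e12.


Expand: (-3*e1 - 4*e2)(5*e1 + 4*e2)
= (-3)*5*e1e1 + (-3)*4*e1e2 + (-4)*5*e2e1 + (-4)*4*e2e2
Using e1^2 = e2^2 = 1, e2e1 = -e1e2:
Scalar part s = (-3)*5 + (-4)*4 = -15 + (-16) = -31
Bivector part b = (-3)*4 - (-4)*5 = -12 - (-20) = 8
uv = -31 + 8*e12


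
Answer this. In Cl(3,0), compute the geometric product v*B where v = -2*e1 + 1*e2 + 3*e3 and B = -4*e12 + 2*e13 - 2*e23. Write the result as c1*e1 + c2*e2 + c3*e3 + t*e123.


vB has grade-1 (vector) and grade-3 (trivector) parts: vB = (v _| B) + (v ^ B).
Vector part <vB>_1:
  e1: -v2*b12 - v3*b13 = -(1)*(-4) - (3)*(2) = -2
  e2: v1*b12 - v3*b23 = (-2)*(-4) - (3)*(-2) = 14
  e3: v1*b13 + v2*b23 = (-2)*(2) + (1)*(-2) = -6
Trivector part <vB>_3:
  e123: v1*b23 - v2*b13 + v3*b12 = (-2)*(-2) - (1)*(2) + (3)*(-4) = -10
vB = -2*e1 + 14*e2 - 6*e3 - 10*e123


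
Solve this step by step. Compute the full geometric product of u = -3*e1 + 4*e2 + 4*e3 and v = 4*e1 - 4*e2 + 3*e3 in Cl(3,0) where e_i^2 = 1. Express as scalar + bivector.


In Cl(3,0): e_i^2 = 1, e_ie_j = -e_je_i for i != j.
Scalar part = u . v = (-3)*4 + 4*(-4) + 4*3
= -12 + (-16) + 12 = -16
e12 coeff = (-3)*(-4) - 4*4 = 12 - 16 = -4
e13 coeff = (-3)*3 - 4*4 = -9 - 16 = -25
e23 coeff = 4*3 - 4*(-4) = 12 - (-16) = 28
uv = -16 - 4*e12 - 25*e13 + 28*e23


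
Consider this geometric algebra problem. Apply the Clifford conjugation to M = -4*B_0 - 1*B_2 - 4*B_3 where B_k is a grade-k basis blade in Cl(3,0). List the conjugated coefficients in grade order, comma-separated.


Clifford conjugate sign for grade k: (-1)^(k(k+1)/2)
Grade 0: (-1)^(0*1/2) = (-1)^0 = 1, coeff -4 -> -4
Grade 2: (-1)^(2*3/2) = (-1)^3 = -1, coeff -1 -> 1
Grade 3: (-1)^(3*4/2) = (-1)^6 = 1, coeff -4 -> -4
Conjugated coefficients: -4, 1, -4


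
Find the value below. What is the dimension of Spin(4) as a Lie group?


Spin(n) double-covers SO(n); both have Lie algebra so(n) of dimension n(n-1)/2.
n = 4
n(n-1) = 4 * 3 = 12
dim Spin(4) = 12/2 = 6


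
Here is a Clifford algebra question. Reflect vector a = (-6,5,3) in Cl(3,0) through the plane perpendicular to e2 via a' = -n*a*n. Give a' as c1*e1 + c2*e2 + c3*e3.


Reflection formula: a' = -n*a*n, with n = e2 (unit vector, n^2 = 1).
For reflection through hyperplane perp to e2:
The component along e2 flips sign, others stay.
a = (-6, 5, 3)
a' = (-6, -5, 3)
a' = -6*e1 - 5*e2 + 3*e3


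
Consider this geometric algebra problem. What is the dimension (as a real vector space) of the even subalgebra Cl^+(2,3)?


Even subalgebra dimension = 2^(n-1)
n = 2 + 3 = 5
2^(5 - 1) = 2^4 = 16
Verification: sum of C(5,k) for even k = 1 + 10 + 5 = 16
Result = 16


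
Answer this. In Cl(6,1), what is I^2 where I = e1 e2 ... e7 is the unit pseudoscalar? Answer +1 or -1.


The pseudoscalar I = e1...e_n (product of all n generators) of Cl(p,q) satisfies I^2 = (-1)^(q + n(n-1)/2).
p = 6, q = 1, n = p + q = 7
n(n-1)/2 = 7 * 6 / 2 = 21
Exponent = q + n(n-1)/2 = 1 + 21 = 22
I^2 = (-1)^22 = +1


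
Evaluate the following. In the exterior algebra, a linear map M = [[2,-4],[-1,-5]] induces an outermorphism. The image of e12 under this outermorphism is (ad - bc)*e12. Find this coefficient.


The outermorphism of a linear map f sends e1^e2 to f(e1)^f(e2).
f(e1) = 2*e1 - 1*e2
f(e2) = -4*e1 - 5*e2
f(e1) ^ f(e2) = (2*e1 - 1*e2) ^ (-4*e1 - 5*e2)
= 2*(-5)*e12 + (-1)*(-4)*e21
= (-10 - 4)*e12
= -14*e12
Coefficient = -14


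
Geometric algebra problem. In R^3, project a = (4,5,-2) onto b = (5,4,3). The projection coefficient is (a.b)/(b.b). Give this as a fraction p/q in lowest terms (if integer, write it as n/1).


Projection coefficient = (a . b) / (b . b)
a . b = 4*5 + 5*4 + (-2)*3
= 20 + 20 + (-6) = 34
b . b = 5^2 + 4^2 + 3^2
= 25 + 16 + 9 = 50
Coefficient = 34/50
In lowest terms: 17/25


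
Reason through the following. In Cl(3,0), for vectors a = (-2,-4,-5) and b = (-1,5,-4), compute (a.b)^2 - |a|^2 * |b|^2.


a . b = (-2)*(-1) + (-4)*5 + (-5)*(-4)
= 2 + (-20) + 20 = 2
|a|^2 = (-2)^2 + (-4)^2 + (-5)^2 = 45
|b|^2 = (-1)^2 + 5^2 + (-4)^2 = 42
(a.b)^2 = 2^2 = 4
|a|^2 * |b|^2 = 45 * 42 = 1890
Result = 4 - 1890 = -1886


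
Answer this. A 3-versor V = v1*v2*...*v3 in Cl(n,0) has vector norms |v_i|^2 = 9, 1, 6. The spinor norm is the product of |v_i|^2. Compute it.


Spinor norm N(V) = |v1|^2 * |v2|^2 * ... * |v3|^2
= 9 * 1 * 6
Running product: 9, 9, 54
N(V) = 54


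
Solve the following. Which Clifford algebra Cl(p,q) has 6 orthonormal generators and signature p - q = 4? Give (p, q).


We need p + q = 6 and p - q = 4.
Adding: 2p = 6 + 4 = 10, so p = 5.
Then q = 6 - 5 = 1.
(p, q) = (5, 1)


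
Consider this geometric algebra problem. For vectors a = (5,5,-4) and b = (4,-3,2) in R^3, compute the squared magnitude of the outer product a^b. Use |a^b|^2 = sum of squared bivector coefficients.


a wedge b = (a1*b2 - a2*b1)*e12 + (a1*b3 - a3*b1)*e13 + (a2*b3 - a3*b2)*e23
e12 coeff: 5*(-3) - 5*4 = -15 - 20 = -35
e13 coeff: 5*2 - (-4)*4 = 10 - (-16) = 26
e23 coeff: 5*2 - (-4)*(-3) = 10 - 12 = -2
|a wedge b|^2 = (-35)^2 + 26^2 + (-2)^2
= 1225 + 676 + 4
= 1905


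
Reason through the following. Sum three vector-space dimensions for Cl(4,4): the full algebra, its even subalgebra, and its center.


n = 4 + 4 = 8
Total dim = 2^8 = 256
Even subalgebra dim = 2^7 = 128
n is even, so center dim = 1
Sum = 256 + 128 + 1 = 385


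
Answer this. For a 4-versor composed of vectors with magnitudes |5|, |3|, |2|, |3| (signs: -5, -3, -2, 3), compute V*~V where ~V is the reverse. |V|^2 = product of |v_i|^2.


Each vector v_i has |v_i|^2 = s_i^2
Squared scales: (-5)^2 = 25, (-3)^2 = 9, (-2)^2 = 4, 3^2 = 9
|V|^2 = 25 * 9 * 4 * 9
= 8100


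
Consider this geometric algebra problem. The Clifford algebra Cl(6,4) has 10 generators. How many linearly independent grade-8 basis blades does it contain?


Number of grade-k basis blades in Cl(p,q) with n = p + q is C(n, k).
n = 6 + 4 = 10
C(10, 8) = 10! / (8! * 2!)
= 3628800 / (40320 * 2)
= 45


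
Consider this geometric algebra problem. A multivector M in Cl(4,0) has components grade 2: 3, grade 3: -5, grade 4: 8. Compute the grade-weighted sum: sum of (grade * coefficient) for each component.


Grade-weighted sum = sum of grade_k * coefficient_k
2*3 = 6
3*(-5) = -15
4*8 = 32
Total = 6 + (-15) + 32 = 23


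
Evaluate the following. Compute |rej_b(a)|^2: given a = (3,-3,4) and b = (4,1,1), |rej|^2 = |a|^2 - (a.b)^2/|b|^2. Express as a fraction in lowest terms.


|a|^2 = 3^2 + (-3)^2 + 4^2 = 34
|b|^2 = 4^2 + 1^2 + 1^2 = 18
a . b = 3*4 + (-3)*1 + 4*1 = 13
(a.b)^2 = 13^2 = 169
|rej|^2 = 34 - 169/18
= (612 - 169)/18
= 443/18
In lowest terms: 443/18


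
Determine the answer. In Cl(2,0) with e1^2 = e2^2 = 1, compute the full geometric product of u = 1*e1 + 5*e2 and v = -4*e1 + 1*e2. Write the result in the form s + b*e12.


Expand: (1*e1 + 5*e2)(-4*e1 + 1*e2)
= 1*(-4)*e1e1 + 1*1*e1e2 + 5*(-4)*e2e1 + 5*1*e2e2
Using e1^2 = e2^2 = 1, e2e1 = -e1e2:
Scalar part s = 1*(-4) + 5*1 = -4 + 5 = 1
Bivector part b = 1*1 - 5*(-4) = 1 - (-20) = 21
uv = 1 + 21*e12


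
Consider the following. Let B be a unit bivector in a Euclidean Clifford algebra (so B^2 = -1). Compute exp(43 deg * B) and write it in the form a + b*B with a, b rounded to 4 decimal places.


For a unit bivector B with B^2 = -1, the exponential series gives
e^(theta*B) = cos(theta) + sin(theta)*B (the GA analogue of Euler's formula).
theta = 43 degrees = 0.750492 rad
cos(43 deg) = 0.7314
sin(43 deg) = 0.6820
exp(theta*B) = 0.7314 + 0.6820*B


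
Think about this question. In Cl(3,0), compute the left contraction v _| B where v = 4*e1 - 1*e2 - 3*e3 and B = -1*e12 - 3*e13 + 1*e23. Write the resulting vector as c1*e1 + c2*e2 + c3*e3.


Left contraction v _| B = <vB>_1 (grade-1 part of the geometric product vB).
Using e1_|e12 = e2, e2_|e12 = -e1, e1_|e13 = e3, e3_|e13 = -e1, e2_|e23 = e3, e3_|e23 = -e2:
e1 coeff: -v2*b12 - v3*b13 = -(-1)*(-1) - (-3)*(-3) = -10
e2 coeff: v1*b12 - v3*b23 = (4)*(-1) - (-3)*(1) = -1
e3 coeff: v1*b13 + v2*b23 = (4)*(-3) + (-1)*(1) = -13
v _| B = -10*e1 - 1*e2 - 13*e3


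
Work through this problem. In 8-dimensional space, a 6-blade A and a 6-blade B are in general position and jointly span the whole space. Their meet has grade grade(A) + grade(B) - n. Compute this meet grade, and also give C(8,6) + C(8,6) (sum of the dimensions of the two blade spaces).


Meet grade = grade(A) + grade(B) - n
= 6 + 6 - 8 = 4
C(8,6) = 28
C(8,6) = 28
dim_A + dim_B = 28 + 28 = 56


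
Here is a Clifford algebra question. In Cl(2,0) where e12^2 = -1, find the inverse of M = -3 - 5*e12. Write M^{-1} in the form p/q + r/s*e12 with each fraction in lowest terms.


M = -3 - 5*e12, where e12^2 = -1.
Since M commutes with its reverse ~M = a - b*e12, M * ~M = a^2 - b^2*e12^2 = a^2 + b^2.
So M^{-1} = ~M / (a^2 + b^2) = (a - b*e12)/(a^2 + b^2).
a^2 + b^2 = 9 + 25 = 34
Scalar part = -3/34 = -3/34
Bivector coeff = 5/34 = 5/34
M^{-1} = -3/34 + 5/34*e12


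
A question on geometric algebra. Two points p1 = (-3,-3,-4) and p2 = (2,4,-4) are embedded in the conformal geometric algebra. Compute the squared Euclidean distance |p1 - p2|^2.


p1 - p2 = (-5, -7, 0)
|p1 - p2|^2 = (-5)^2 + (-7)^2 + 0^2
= 25 + 49 + 0
= 74


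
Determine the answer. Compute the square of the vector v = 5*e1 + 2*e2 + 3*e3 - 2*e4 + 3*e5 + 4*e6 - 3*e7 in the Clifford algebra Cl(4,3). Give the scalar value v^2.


v^2 = sum of c_i^2 * e_i^2
Positive signature terms (e_i^2 = +1): 5^2 + 2^2 + 3^2 + (-2)^2 = 42
Negative signature terms (e_j^2 = -1): 3^2 + 4^2 + (-3)^2 = 34
v^2 = 42 - 34 = 8


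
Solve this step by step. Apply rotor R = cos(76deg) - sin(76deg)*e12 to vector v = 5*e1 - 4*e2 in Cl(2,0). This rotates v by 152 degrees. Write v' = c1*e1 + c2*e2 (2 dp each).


Rotor R = cos(76deg) - sin(76deg)*e12
Rotation angle theta = 2 * 76 = 152 degrees
v' = R*v*~R rotates v by theta.
cos(152deg) = -0.8829, sin(152deg) = 0.4695
v'_1 = 5*cos(152deg) - (-4)*sin(152deg)
= 5*(-0.8829) - (-4)*0.4695
= -2.54
v'_2 = 5*sin(152deg) + (-4)*cos(152deg)
= 5*0.4695 + (-4)*(-0.8829)
= 5.88
v' = -2.54*e1 + 5.88*e2


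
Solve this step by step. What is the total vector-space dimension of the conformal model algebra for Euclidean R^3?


The conformal model of R^3 uses Cl(4,1): the 3 Euclidean generators plus two extra orthogonal generators e+ (e+^2 = +1) and e- (e-^2 = -1), from which the null vectors e0, einf are built.
Number of generators m = 3 + 2 = 5.
dim Cl(p,q) = 2^m = 2^5 = 32


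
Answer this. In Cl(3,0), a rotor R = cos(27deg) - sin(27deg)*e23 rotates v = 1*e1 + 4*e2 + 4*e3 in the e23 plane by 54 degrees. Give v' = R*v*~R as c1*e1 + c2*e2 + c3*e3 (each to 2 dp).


Rotor R = cos(27deg) - sin(27deg)*e23
Rotation angle theta = 2 * 27 = 54 degrees in the e23 plane (e2 -> e3).
The component perpendicular to the plane (e1) is invariant: v'_1 = v1 = 1.00
cos(54deg) = 0.5878, sin(54deg) = 0.8090
v'_2 = v2*cos(theta) - v3*sin(theta) = 4*0.5878 - 4*0.8090 = -0.88
v'_3 = v2*sin(theta) + v3*cos(theta) = 4*0.8090 + 4*0.5878 = 5.59
v' = 1.00*e1 - 0.88*e2 + 5.59*e3


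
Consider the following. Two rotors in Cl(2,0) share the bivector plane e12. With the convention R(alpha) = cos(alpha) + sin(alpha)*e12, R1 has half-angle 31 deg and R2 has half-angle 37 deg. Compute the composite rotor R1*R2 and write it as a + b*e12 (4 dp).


Same-plane rotors commute and their half-angles add:
R1*R2 = cos(a1 + a2) + sin(a1 + a2)*e12.
a1 + a2 = 31 + 37 = 68 deg
cos(68 deg) = 0.3746
sin(68 deg) = 0.9272
R1*R2 = 0.3746 + 0.9272*e12


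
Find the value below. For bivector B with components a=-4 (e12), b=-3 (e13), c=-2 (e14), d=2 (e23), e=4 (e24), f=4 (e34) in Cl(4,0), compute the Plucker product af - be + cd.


Plucker relation: af - be + cd
a*f = (-4)*4 = -16
b*e = (-3)*4 = -12
c*d = (-2)*2 = -4
af - be + cd = -16 - (-12) + (-4)
= -8


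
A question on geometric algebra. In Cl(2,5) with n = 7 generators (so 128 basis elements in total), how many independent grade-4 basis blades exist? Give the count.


Number of grade-k basis blades in Cl(p,q) with n = p + q is C(n, k).
n = 2 + 5 = 7
C(7, 4) = 7! / (4! * 3!)
= 5040 / (24 * 6)
= 35
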